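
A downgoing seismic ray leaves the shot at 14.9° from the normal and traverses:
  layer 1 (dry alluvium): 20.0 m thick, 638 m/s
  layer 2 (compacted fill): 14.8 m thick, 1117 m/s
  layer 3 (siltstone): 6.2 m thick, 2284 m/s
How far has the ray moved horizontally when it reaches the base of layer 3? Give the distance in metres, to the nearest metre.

p = sin θ₁/V₁ = sin 14.9°/638 = 4.0303e-04 s/m is conserved through the stack.
Layer 1: θ = 14.90°; offset = 20.0·tan 14.90° = 5.322 m.
Layer 2: sin θ = p·1117 = 0.4502 → θ = 26.76°; offset = 14.8·tan 26.76° = 7.462 m.
Layer 3: sin θ = p·2284 = 0.9205 → θ = 67.00°; offset = 6.2·tan 67.00° = 14.608 m.
Summing the layer offsets gives 27.391 m.

27 m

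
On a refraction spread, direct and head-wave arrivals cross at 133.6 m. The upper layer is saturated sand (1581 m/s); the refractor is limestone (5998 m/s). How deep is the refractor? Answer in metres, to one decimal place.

x_cross = 2h·√((V₂+V₁)/(V₂−V₁)) → h = x_cross / (2·√((V₂+V₁)/(V₂−V₁))).
√((V₂+V₁)/(V₂−V₁)) = √((5998+1581)/(5998−1581)) = 1.3099.
h = 133.6 / (2·1.3099) = 51.00 m.

51.0 m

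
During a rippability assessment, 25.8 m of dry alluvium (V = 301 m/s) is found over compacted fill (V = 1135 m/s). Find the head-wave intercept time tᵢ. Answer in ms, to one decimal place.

tᵢ = 2h·√(V₂²−V₁²)/(V₁V₂).
√(V₂²−V₁²) = √(1135²−301²) = 1094.4 m/s.
tᵢ = 2·25.8·1094.4/(301·1135) = 0.16529 s.

165.3 ms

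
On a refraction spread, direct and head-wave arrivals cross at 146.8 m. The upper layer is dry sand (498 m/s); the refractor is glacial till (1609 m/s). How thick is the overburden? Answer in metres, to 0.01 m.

53.30 m

x_cross = 2h·√((V₂+V₁)/(V₂−V₁)) → h = x_cross / (2·√((V₂+V₁)/(V₂−V₁))).
√((V₂+V₁)/(V₂−V₁)) = √((1609+498)/(1609−498)) = 1.3771.
h = 146.8 / (2·1.3771) = 53.30 m.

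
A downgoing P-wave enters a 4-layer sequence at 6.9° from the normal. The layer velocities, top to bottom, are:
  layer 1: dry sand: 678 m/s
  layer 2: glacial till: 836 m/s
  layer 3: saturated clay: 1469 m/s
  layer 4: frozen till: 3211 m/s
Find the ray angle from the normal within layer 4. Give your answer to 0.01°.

Ray parameter p = sin 6.9° / 678 = 1.7719e-04 s/m.
sin θ_4 = p·V_4 = 1.7719e-04 × 3211 = 0.5690.
θ_4 = 34.68° from the vertical.

34.68°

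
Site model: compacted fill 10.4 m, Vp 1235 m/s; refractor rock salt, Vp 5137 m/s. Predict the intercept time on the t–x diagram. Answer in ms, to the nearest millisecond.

16 ms

tᵢ = 2h·√(V₂²−V₁²)/(V₁V₂).
√(V₂²−V₁²) = √(5137²−1235²) = 4986.3 m/s.
tᵢ = 2·10.4·4986.3/(1235·5137) = 0.01635 s.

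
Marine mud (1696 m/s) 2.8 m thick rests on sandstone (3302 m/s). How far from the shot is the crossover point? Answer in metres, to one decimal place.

x_cross = 2h·√((V₂+V₁)/(V₂−V₁)).
(V₂+V₁)/(V₂−V₁) = (3302+1696)/(3302−1696) = 3.1121; √ = 1.7641.
x_cross = 2·2.8·1.7641 = 9.88 m.

9.9 m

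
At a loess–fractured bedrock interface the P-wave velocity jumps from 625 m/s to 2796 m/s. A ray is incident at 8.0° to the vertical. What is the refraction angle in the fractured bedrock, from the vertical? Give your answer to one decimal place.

38.5°

Snell's law: sin θ₂ = (V₂/V₁)·sin θ₁ = (2796/625)·sin 8.0° = 0.6226.
θ₂ = arcsin 0.6226 = 38.51° from the normal.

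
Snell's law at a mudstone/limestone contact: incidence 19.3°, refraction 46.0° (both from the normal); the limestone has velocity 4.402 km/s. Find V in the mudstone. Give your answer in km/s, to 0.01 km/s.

2.02 km/s

sin 19.3° = 0.3305; sin 46.0° = 0.7193.
V₁ = V₂·(sin θ₁/sin θ₂) = 4.402·(0.3305/0.7193) = 2.02 km/s.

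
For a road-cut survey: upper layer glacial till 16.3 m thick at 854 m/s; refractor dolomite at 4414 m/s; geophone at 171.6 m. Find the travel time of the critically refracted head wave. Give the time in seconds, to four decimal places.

0.0763 s

t = x/V₂ + 2h·√(V₂²−V₁²)/(V₁V₂).
√(V₂²−V₁²) = √(4414²−854²) = 4330.6 m/s; delay term = 2·16.3·4330.6/(854·4414) = 0.03745 s.
t = 171.6/4414 + 0.03745 = 0.07633 s.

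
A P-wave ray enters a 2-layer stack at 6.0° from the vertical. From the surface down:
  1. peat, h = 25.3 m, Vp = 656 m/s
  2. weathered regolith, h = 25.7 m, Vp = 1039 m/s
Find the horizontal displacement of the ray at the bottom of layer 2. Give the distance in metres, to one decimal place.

Apply Snell's law at each interface; in layer i the horizontal offset is hᵢ·tan θᵢ.
Layer 1: θ = 6.00°; offset = 25.3·tan 6.00° = 2.659 m.
Layer 2: sin θ = 1039·sin 6.0°/656 = 0.1656, θ = 9.53°; offset = 25.7·tan 9.53° = 4.314 m.
Summing the layer offsets gives 6.973 m.

7.0 m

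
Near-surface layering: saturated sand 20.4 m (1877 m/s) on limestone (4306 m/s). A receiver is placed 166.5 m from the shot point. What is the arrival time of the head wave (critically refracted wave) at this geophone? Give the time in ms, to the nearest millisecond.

θ_c = arcsin(V₁/V₂) = arcsin(1877/4306) = 25.84°, cos θ_c = 0.9000.
Intercept time tᵢ = 2h cos θ_c / V₁ = 2·20.4·0.9000/1877 = 0.01956 s.
t = x/V₂ + tᵢ = 166.5/4306 + 0.01956 = 0.05823 s.

58 ms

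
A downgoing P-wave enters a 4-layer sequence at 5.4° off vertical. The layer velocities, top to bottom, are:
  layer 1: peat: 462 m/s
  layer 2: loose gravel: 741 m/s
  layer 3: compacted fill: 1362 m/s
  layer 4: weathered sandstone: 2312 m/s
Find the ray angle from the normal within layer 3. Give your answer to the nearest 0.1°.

Ray parameter p = sin 5.4° / 462 = 2.0370e-04 s/m.
sin θ_3 = p·V_3 = 2.0370e-04 × 1362 = 0.2774.
θ_3 = 16.11° from the vertical.

16.1°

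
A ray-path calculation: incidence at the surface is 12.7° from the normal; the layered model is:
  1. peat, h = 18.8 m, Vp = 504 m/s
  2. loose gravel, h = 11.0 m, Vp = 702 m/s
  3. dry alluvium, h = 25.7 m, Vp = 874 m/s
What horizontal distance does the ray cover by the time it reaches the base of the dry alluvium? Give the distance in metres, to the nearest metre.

18 m

Apply Snell's law at each interface; in layer i the horizontal offset is hᵢ·tan θᵢ.
Layer 1: θ = 12.70°; offset = 18.8·tan 12.70° = 4.237 m.
Layer 2: sin θ = 702·sin 12.7°/504 = 0.3062, θ = 17.83°; offset = 11.0·tan 17.83° = 3.538 m.
Layer 3: sin θ = 874·sin 12.7°/504 = 0.3812, θ = 22.41°; offset = 25.7·tan 22.41° = 10.598 m.
Summing the layer offsets gives 18.373 m.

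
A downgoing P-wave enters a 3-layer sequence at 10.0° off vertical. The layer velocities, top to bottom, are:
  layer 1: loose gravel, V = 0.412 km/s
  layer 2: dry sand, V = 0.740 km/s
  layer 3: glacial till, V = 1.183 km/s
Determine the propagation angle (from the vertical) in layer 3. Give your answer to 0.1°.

29.9°

Snell's law across each interface conserves sin θ / V, so sin θ_3 = V_3·sin θ₁/V₁.
sin θ_3 = 1.183 × sin 10.0° / 0.412 = 0.4986.
θ_3 = 29.91° from the vertical.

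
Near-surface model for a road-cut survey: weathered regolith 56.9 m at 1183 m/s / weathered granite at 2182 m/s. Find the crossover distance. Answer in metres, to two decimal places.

x_cross = 2h·√((V₂+V₁)/(V₂−V₁)).
(V₂+V₁)/(V₂−V₁) = (2182+1183)/(2182−1183) = 3.3684; √ = 1.8353.
x_cross = 2·56.9·1.8353 = 208.86 m.

208.86 m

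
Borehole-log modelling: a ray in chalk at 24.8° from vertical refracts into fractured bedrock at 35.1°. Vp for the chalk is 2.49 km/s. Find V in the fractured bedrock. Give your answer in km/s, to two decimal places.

3.41 km/s

Snell's law: sin 24.8°/V₁ = sin 35.1°/V₂.
V₂ = V₁·sin 35.1°/sin 24.8° = 2.49 × 1.3708 = 3.41 km/s.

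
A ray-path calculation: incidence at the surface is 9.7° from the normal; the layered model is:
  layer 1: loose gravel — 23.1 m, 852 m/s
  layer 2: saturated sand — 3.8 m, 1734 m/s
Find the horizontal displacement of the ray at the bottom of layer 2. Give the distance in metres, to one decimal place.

Ray parameter p = sin 9.7° / 852 m/s = 1.9776e-04 s/m.
Layer 1: θ = 9.70°; offset = 23.1·tan 9.70° = 3.949 m.
Layer 2: sin θ = p·1734 = 0.3429 → θ = 20.05°; offset = 3.8·tan 20.05° = 1.387 m.
Total horizontal offset = 5.336 m.

5.3 m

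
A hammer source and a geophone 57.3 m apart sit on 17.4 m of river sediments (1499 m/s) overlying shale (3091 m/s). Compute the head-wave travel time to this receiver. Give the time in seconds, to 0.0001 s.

0.0388 s

θ_c = arcsin(V₁/V₂) = arcsin(1499/3091) = 29.01°, cos θ_c = 0.8745.
Intercept time tᵢ = 2h cos θ_c / V₁ = 2·17.4·0.8745/1499 = 0.02030 s.
t = x/V₂ + tᵢ = 57.3/3091 + 0.02030 = 0.03884 s.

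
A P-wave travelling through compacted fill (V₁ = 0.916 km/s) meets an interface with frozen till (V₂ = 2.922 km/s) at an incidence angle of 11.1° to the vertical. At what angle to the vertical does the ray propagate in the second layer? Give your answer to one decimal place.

Snell's law: sin θ₂ = (V₂/V₁)·sin θ₁ = (2.922/0.916)·sin 11.1° = 0.6141.
θ₂ = sin⁻¹(0.6141) = 37.89° (from vertical).

37.9°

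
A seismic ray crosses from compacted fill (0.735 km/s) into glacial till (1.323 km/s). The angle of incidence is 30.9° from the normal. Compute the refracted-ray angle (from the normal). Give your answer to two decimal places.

67.57°

sin θ₁/V₁ = sin θ₂/V₂ ⇒ sin θ₂ = 1.323·sin 30.9°/0.735 = 1.323·0.5135/0.735 = 0.9244.
θ₂ = arcsin 0.9244 = 67.57° from the normal.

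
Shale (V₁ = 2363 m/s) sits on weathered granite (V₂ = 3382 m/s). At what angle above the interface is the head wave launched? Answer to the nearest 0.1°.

At critical incidence the refracted ray runs along the interface (θ₂ = 90°), so sin θ_c = V₁/V₂.
θ_c = arcsin(2363/3382) = arcsin 0.6987 = 44.32°.
Measured from the interface: 90° − 44.32° = 45.68°.

45.7°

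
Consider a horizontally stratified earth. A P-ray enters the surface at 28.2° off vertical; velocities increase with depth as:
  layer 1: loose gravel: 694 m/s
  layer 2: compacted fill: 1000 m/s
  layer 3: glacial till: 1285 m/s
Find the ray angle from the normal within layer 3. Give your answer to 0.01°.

Ray parameter p = sin 28.2° / 694 = 6.8091e-04 s/m.
sin θ_3 = p·V_3 = 6.8091e-04 × 1285 = 0.8750.
θ_3 = 61.04° from the vertical.

61.04°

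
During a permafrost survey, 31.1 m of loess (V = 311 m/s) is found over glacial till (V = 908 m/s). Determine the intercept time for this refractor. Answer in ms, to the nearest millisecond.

188 ms

θ_c = arcsin(V₁/V₂) = arcsin(311/908) = 20.03°; cos θ_c = 0.9395.
tᵢ = 2h·cos θ_c / V₁ = 2·31.1·0.9395 / 311 = 0.18790 s.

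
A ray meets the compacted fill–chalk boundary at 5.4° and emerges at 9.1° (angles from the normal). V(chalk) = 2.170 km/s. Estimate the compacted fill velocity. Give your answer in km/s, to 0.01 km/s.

1.29 km/s

sin 5.4° = 0.0941; sin 9.1° = 0.1582.
V₁ = V₂·(sin θ₁/sin θ₂) = 2.170·(0.0941/0.1582) = 1.29 km/s.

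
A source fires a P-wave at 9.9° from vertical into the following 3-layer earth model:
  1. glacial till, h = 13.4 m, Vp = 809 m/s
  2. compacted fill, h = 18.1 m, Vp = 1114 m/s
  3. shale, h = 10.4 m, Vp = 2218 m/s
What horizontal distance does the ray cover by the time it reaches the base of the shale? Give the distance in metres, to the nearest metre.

12 m

p = sin θ₁/V₁ = sin 9.9°/809 = 2.1252e-04 s/m is conserved through the stack.
Layer 1: θ = 9.90°; offset = 13.4·tan 9.90° = 2.339 m.
Layer 2: sin θ = p·1114 = 0.2367 → θ = 13.69°; offset = 18.1·tan 13.69° = 4.411 m.
Layer 3: sin θ = p·2218 = 0.4714 → θ = 28.12°; offset = 10.4·tan 28.12° = 5.559 m.
Σ offsets = 12.308 m.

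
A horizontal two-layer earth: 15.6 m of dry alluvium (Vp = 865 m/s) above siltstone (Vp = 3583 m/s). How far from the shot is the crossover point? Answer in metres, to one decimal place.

39.9 m

θ_c = arcsin(865/3583) = 13.97°, so cos θ_c = 0.9704 and tᵢ = 2h cos θ_c/V₁ = 0.0350 s.
At crossover x/V₁ = x/V₂ + tᵢ ⇒ x = tᵢ/(1/V₁ − 1/V₂) = 0.03500/(1.1561e-03 − 2.7910e-04) = 39.91 m.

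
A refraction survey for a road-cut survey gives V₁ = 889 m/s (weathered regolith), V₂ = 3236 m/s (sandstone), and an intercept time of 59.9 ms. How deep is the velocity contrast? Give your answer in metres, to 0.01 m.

27.69 m

h = tᵢ·V₁·V₂ / (2·√(V₂²−V₁²)).
√(V₂²−V₁²) = √(3236² − 889²) = 3111.5 m/s.
h = 0.0599 s × 889 × 3236 / (2 × 3111.5) = 27.69 m.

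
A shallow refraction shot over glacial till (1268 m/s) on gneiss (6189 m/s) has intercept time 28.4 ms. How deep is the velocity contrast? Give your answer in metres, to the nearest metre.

h = tᵢ·V₁·V₂ / (2·√(V₂²−V₁²)).
√(V₂²−V₁²) = √(6189² − 1268²) = 6057.7 m/s.
h = 0.0284 s × 1268 × 6189 / (2 × 6057.7) = 18.40 m.

18 m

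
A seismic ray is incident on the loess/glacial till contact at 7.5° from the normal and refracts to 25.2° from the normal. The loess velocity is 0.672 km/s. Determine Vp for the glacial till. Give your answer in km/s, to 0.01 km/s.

Snell's law: sin 7.5°/V₁ = sin 25.2°/V₂.
V₂ = V₁·sin 25.2°/sin 7.5° = 0.672 × 3.2620 = 2.19 km/s.

2.19 km/s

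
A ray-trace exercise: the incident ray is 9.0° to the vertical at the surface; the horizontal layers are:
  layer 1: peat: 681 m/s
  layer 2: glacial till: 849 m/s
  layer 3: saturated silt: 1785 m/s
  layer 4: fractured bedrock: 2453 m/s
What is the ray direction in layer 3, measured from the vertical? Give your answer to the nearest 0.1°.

Snell's law across each interface conserves sin θ / V, so sin θ_3 = V_3·sin θ₁/V₁.
sin θ_3 = 1785 × sin 9.0° / 681 = 0.4100.
θ_3 = arcsin 0.4100 = 24.21°.

24.2°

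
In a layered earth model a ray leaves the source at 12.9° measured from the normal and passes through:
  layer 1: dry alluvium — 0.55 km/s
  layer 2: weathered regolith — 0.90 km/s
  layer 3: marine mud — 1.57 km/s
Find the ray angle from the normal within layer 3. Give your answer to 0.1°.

Ray parameter p = sin 12.9° / 0.55 = 4.0591e-01 s/km.
sin θ_3 = p·V_3 = 4.0591e-01 × 1.57 = 0.6373.
θ_3 = 39.59° from the vertical.

39.6°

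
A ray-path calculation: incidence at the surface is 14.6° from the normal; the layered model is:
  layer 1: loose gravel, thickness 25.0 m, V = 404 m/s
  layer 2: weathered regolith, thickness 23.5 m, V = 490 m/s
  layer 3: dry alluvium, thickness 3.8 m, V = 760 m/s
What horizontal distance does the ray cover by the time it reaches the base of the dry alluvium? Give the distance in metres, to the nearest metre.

Apply Snell's law at each interface; in layer i the horizontal offset is hᵢ·tan θᵢ.
Layer 1: θ = 14.60°; offset = 25.0·tan 14.60° = 6.512 m.
Layer 2: sin θ = 490·sin 14.6°/404 = 0.3057, θ = 17.80°; offset = 23.5·tan 17.80° = 7.546 m.
Layer 3: sin θ = 760·sin 14.6°/404 = 0.4742, θ = 28.31°; offset = 3.8·tan 28.31° = 2.047 m.
Total horizontal offset = 16.105 m.

16 m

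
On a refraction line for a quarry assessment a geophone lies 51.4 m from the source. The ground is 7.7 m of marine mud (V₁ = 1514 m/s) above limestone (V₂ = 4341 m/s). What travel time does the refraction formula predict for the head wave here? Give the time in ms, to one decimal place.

21.4 ms

t = x/V₂ + 2h·√(V₂²−V₁²)/(V₁V₂).
√(V₂²−V₁²) = √(4341²−1514²) = 4068.4 m/s; delay term = 2·7.7·4068.4/(1514·4341) = 0.00953 s.
t = 51.4/4341 + 0.00953 = 0.02137 s.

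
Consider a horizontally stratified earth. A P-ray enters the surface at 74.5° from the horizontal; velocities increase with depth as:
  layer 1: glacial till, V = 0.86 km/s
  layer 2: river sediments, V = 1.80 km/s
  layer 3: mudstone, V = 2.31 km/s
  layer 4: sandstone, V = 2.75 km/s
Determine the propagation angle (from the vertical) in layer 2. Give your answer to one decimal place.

From the normal: θ₁ = 90° − 74.5° = 15.5°.
Ray parameter p = sin 15.5° / 0.86 = 3.1074e-01 s/km.
sin θ_2 = p·V_2 = 3.1074e-01 × 1.80 = 0.5593.
θ_2 = arcsin 0.5593 = 34.01°.

34.0°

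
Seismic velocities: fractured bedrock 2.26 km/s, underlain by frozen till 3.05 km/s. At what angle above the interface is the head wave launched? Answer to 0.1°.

42.2°

Critical incidence: sin θ_c = V₁/V₂ = 2.26/3.05 = 0.7410.
θ_c = arcsin 0.7410 = 47.82°.
Measured from the interface: 90° − 47.82° = 42.18°.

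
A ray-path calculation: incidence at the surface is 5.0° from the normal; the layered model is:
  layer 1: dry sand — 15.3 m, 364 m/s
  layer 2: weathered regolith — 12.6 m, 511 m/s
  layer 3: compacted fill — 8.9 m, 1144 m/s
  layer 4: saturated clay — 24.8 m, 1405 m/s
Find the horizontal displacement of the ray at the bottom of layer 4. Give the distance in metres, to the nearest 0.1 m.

Apply Snell's law at each interface; in layer i the horizontal offset is hᵢ·tan θᵢ.
Layer 1: θ = 5.00°; offset = 15.3·tan 5.00° = 1.339 m.
Layer 2: sin θ = 511·sin 5.0°/364 = 0.1224, θ = 7.03°; offset = 12.6·tan 7.03° = 1.553 m.
Layer 3: sin θ = 1144·sin 5.0°/364 = 0.2739, θ = 15.90°; offset = 8.9·tan 15.90° = 2.535 m.
Layer 4: sin θ = 1405·sin 5.0°/364 = 0.3364, θ = 19.66°; offset = 24.8·tan 19.66° = 8.859 m.
Total horizontal offset = 14.286 m.

14.3 m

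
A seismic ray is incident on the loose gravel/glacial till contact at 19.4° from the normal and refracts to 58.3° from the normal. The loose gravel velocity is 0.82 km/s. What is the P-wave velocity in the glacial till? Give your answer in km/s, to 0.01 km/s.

2.10 km/s

Snell's law: sin 19.4°/V₁ = sin 58.3°/V₂.
V₂ = V₁·sin 58.3°/sin 19.4° = 0.82 × 2.5614 = 2.10 km/s.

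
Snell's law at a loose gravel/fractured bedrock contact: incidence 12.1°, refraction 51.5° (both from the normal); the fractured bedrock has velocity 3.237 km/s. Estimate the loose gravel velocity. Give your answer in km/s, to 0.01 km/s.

0.87 km/s

Snell's law: sin 12.1°/V₁ = sin 51.5°/V₂.
V₁ = V₂·sin 12.1°/sin 51.5° = 3.237 × 0.2678 = 0.87 km/s.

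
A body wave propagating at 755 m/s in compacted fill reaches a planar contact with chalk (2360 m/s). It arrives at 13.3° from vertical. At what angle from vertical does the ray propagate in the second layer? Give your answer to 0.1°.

sin θ₁/V₁ = sin θ₂/V₂ ⇒ sin θ₂ = 2360·sin 13.3°/755 = 2360·0.2300/755 = 0.7191.
θ₂ = arcsin 0.7191 = 45.98° from the normal.

46.0°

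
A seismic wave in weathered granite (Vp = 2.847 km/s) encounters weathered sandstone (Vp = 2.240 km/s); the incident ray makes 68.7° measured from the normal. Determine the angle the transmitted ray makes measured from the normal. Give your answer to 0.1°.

47.1°

Snell's law: sin θ₂ = (V₂/V₁)·sin θ₁ = (2.240/2.847)·sin 68.7° = 0.7330.
θ₂ = sin⁻¹(0.7330) = 47.14° (from vertical).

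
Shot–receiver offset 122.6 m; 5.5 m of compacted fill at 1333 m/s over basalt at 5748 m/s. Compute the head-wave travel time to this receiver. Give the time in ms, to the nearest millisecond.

29 ms

t = x/V₂ + 2h·√(V₂²−V₁²)/(V₁V₂).
√(V₂²−V₁²) = √(5748²−1333²) = 5591.3 m/s; delay term = 2·5.5·5591.3/(1333·5748) = 0.00803 s.
t = 122.6/5748 + 0.00803 = 0.02936 s.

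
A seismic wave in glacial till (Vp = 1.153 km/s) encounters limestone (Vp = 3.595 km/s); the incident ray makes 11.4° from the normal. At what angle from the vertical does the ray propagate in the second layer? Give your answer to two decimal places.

Snell's law: sin θ₂ = (V₂/V₁)·sin θ₁ = (3.595/1.153)·sin 11.4° = 0.6163.
θ₂ = sin⁻¹(0.6163) = 38.05° (from vertical).

38.05°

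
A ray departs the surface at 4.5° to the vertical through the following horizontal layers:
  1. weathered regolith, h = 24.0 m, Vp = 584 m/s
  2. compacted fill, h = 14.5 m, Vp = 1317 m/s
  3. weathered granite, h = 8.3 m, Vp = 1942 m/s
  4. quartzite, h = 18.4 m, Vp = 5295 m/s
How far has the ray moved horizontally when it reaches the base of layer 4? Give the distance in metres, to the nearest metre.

Apply Snell's law at each interface; in layer i the horizontal offset is hᵢ·tan θᵢ.
Layer 1: θ = 4.50°; offset = 24.0·tan 4.50° = 1.889 m.
Layer 2: sin θ = 1317·sin 4.5°/584 = 0.1769, θ = 10.19°; offset = 14.5·tan 10.19° = 2.607 m.
Layer 3: sin θ = 1942·sin 4.5°/584 = 0.2609, θ = 15.12°; offset = 8.3·tan 15.12° = 2.243 m.
Layer 4: sin θ = 5295·sin 4.5°/584 = 0.7114, θ = 45.35°; offset = 18.4·tan 45.35° = 18.624 m.
Total horizontal offset = 25.363 m.

25 m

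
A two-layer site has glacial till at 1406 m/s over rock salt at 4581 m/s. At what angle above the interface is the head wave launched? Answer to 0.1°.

Critical incidence: sin θ_c = V₁/V₂ = 1406/4581 = 0.3069.
θ_c = arcsin 0.3069 = 17.87°.
Measured from the interface: 90° − 17.87° = 72.13°.

72.1°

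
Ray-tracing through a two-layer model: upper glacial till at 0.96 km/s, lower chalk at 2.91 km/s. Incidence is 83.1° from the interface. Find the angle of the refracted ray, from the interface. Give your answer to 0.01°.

Convert to the normal: θ₁ = 90° − 83.1° = 6.9°.
sin θ₁/V₁ = sin θ₂/V₂ ⇒ sin θ₂ = 2.91·sin 6.9°/0.96 = 2.91·0.1201/0.96 = 0.3642.
θ₂ = arcsin 0.3642 = 21.36° from the normal.
From the interface: 90° − 21.36° = 68.64°.

68.64°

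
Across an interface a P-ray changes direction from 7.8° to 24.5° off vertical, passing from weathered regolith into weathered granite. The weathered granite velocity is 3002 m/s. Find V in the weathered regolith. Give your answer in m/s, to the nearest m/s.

982 m/s

sin 7.8° = 0.1357; sin 24.5° = 0.4147.
V₁ = V₂·(sin θ₁/sin θ₂) = 3002·(0.1357/0.4147) = 982.46 m/s.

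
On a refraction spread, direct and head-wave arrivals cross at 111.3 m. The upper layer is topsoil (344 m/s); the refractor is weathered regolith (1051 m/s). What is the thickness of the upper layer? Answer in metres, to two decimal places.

39.62 m

x_cross = 2h·√((V₂+V₁)/(V₂−V₁)) → h = x_cross / (2·√((V₂+V₁)/(V₂−V₁))).
√((V₂+V₁)/(V₂−V₁)) = √((1051+344)/(1051−344)) = 1.4047.
h = 111.3 / (2·1.4047) = 39.62 m.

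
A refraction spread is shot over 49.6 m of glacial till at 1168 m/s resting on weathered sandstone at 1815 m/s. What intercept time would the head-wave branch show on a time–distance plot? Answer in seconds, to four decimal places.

0.0650 s

θ_c = arcsin(V₁/V₂) = arcsin(1168/1815) = 40.06°; cos θ_c = 0.7654.
tᵢ = 2h·cos θ_c / V₁ = 2·49.6·0.7654 / 1168 = 0.06501 s.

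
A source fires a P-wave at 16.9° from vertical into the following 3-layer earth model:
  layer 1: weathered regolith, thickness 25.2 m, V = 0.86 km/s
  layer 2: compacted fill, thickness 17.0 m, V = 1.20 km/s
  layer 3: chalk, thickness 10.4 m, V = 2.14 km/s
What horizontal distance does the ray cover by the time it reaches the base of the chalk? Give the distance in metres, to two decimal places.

Apply Snell's law at each interface; in layer i the horizontal offset is hᵢ·tan θᵢ.
Layer 1: θ = 16.90°; offset = 25.2·tan 16.90° = 7.6563 m.
Layer 2: sin θ = 1.20·sin 16.9°/0.86 = 0.4056, θ = 23.93°; offset = 17.0·tan 23.93° = 7.5443 m.
Layer 3: sin θ = 2.14·sin 16.9°/0.86 = 0.7234, θ = 46.33°; offset = 10.4·tan 46.33° = 10.8959 m.
Σ offsets = 26.0965 m.

26.10 m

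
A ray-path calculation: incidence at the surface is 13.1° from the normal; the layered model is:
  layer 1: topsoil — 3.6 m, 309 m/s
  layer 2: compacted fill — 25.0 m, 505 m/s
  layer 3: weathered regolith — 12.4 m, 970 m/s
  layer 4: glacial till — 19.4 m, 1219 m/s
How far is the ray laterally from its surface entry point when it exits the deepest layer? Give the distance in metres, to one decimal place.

62.1 m

Ray parameter p = sin 13.1° / 309 m/s = 7.3350e-04 s/m.
Layer 1: θ = 13.10°; offset = 3.6·tan 13.10° = 0.838 m.
Layer 2: sin θ = p·505 = 0.3704 → θ = 21.74°; offset = 25.0·tan 21.74° = 9.970 m.
Layer 3: sin θ = p·970 = 0.7115 → θ = 45.36°; offset = 12.4·tan 45.36° = 12.555 m.
Layer 4: sin θ = p·1219 = 0.8941 → θ = 63.40°; offset = 19.4·tan 63.40° = 38.737 m.
Σ offsets = 62.100 m.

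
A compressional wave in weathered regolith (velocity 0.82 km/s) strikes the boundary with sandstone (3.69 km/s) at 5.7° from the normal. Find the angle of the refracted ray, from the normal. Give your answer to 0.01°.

sin θ₁/V₁ = sin θ₂/V₂ ⇒ sin θ₂ = 3.69·sin 5.7°/0.82 = 3.69·0.0993/0.82 = 0.4469.
θ₂ = sin⁻¹(0.4469) = 26.55° (from vertical).

26.55°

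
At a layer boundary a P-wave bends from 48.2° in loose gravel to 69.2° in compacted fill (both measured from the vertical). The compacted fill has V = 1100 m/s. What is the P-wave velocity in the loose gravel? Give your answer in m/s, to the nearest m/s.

Snell's law: sin 48.2°/V₁ = sin 69.2°/V₂.
V₁ = V₂·sin 48.2°/sin 69.2° = 1100 × 0.7974 = 877.19 m/s.

877 m/s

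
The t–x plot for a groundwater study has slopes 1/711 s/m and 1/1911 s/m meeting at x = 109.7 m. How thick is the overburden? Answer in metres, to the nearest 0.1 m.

37.1 m

x_cross = 2h·√((V₂+V₁)/(V₂−V₁)) → h = x_cross / (2·√((V₂+V₁)/(V₂−V₁))).
√((V₂+V₁)/(V₂−V₁)) = √((1911+711)/(1911−711)) = 1.4782.
h = 109.7 / (2·1.4782) = 37.11 m.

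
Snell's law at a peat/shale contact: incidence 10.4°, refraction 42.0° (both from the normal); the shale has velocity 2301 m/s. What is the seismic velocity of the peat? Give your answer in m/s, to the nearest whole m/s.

621 m/s

Snell's law: sin 10.4°/V₁ = sin 42.0°/V₂.
V₁ = V₂·sin 10.4°/sin 42.0° = 2301 × 0.2698 = 620.77 m/s.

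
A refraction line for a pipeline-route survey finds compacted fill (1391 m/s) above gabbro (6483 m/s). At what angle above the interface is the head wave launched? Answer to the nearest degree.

At critical incidence the refracted ray runs along the interface (θ₂ = 90°), so sin θ_c = V₁/V₂.
θ_c = arcsin(1391/6483) = arcsin 0.2146 = 12.39°.
Measured from the interface: 90° − 12.39° = 77.61°.

78°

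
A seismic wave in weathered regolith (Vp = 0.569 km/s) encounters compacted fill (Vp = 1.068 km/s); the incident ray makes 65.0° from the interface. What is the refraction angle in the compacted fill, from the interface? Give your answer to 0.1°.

37.5°

Angle from the normal: 90° − 65.0° = 25.0°.
Snell's law: sin θ₂ = (V₂/V₁)·sin θ₁ = (1.068/0.569)·sin 25.0° = 0.7932.
θ₂ = sin⁻¹(0.7932) = 52.49° (from vertical).
From the interface: 90° − 52.49° = 37.51°.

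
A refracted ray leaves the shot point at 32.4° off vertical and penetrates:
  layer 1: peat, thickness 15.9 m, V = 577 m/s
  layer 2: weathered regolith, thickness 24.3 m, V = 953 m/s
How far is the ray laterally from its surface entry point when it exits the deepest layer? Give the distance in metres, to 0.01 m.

Apply Snell's law at each interface; in layer i the horizontal offset is hᵢ·tan θᵢ.
Layer 1: θ = 32.40°; offset = 15.9·tan 32.40° = 10.0904 m.
Layer 2: sin θ = 953·sin 32.4°/577 = 0.8850, θ = 62.25°; offset = 24.3·tan 62.25° = 46.1888 m.
Summing the layer offsets gives 56.2793 m.

56.28 m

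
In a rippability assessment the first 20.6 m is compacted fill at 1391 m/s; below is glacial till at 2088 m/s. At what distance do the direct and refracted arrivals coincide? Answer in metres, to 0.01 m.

x_cross = 2h·√((V₂+V₁)/(V₂−V₁)).
(V₂+V₁)/(V₂−V₁) = (2088+1391)/(2088−1391) = 4.9914; √ = 2.2341.
x_cross = 2·20.6·2.2341 = 92.05 m.

92.05 m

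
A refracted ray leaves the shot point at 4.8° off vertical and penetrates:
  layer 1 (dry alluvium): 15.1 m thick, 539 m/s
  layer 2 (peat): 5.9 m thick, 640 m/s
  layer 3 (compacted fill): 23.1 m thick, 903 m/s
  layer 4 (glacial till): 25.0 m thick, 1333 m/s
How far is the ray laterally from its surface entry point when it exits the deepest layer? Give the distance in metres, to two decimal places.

10.42 m

Apply Snell's law at each interface; in layer i the horizontal offset is hᵢ·tan θᵢ.
Layer 1: θ = 4.80°; offset = 15.1·tan 4.80° = 1.2680 m.
Layer 2: sin θ = 640·sin 4.8°/539 = 0.0994, θ = 5.70°; offset = 5.9·tan 5.70° = 0.5891 m.
Layer 3: sin θ = 903·sin 4.8°/539 = 0.1402, θ = 8.06°; offset = 23.1·tan 8.06° = 3.2706 m.
Layer 4: sin θ = 1333·sin 4.8°/539 = 0.2069, θ = 11.94°; offset = 25.0·tan 11.94° = 5.2881 m.
Σ offsets = 10.4158 m.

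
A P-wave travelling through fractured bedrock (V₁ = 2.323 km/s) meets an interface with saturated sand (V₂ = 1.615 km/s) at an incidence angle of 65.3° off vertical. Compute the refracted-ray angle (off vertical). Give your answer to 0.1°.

Snell's law: sin θ₂ = (V₂/V₁)·sin θ₁ = (1.615/2.323)·sin 65.3° = 0.6316.
θ₂ = sin⁻¹(0.6316) = 39.17° (from vertical).

39.2°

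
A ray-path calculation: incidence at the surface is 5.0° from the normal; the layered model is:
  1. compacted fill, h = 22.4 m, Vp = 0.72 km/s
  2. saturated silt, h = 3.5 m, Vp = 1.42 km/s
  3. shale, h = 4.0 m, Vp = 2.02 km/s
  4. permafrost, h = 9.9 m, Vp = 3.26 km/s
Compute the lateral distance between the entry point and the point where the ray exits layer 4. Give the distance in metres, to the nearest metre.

Apply Snell's law at each interface; in layer i the horizontal offset is hᵢ·tan θᵢ.
Layer 1: θ = 5.00°; offset = 22.4·tan 5.00° = 1.960 m.
Layer 2: sin θ = 1.42·sin 5.0°/0.72 = 0.1719, θ = 9.90°; offset = 3.5·tan 9.90° = 0.611 m.
Layer 3: sin θ = 2.02·sin 5.0°/0.72 = 0.2445, θ = 14.15°; offset = 4.0·tan 14.15° = 1.009 m.
Layer 4: sin θ = 3.26·sin 5.0°/0.72 = 0.3946, θ = 23.24°; offset = 9.9·tan 23.24° = 4.252 m.
Summing the layer offsets gives 7.831 m.

8 m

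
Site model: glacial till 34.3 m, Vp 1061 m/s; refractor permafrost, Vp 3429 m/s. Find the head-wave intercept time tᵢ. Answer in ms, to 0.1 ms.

tᵢ = 2h·√(V₂²−V₁²)/(V₁V₂).
√(V₂²−V₁²) = √(3429²−1061²) = 3260.7 m/s.
tᵢ = 2·34.3·3260.7/(1061·3429) = 0.06148 s.

61.5 ms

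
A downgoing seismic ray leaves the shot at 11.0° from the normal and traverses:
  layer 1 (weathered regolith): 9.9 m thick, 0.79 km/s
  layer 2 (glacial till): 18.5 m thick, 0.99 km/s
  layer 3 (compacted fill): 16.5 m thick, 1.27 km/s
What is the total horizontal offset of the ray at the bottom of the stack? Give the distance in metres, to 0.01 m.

Ray parameter p = sin 11.0° / 0.79 km/s = 2.4153e-01 s/km.
Layer 1: θ = 11.00°; offset = 9.9·tan 11.00° = 1.9244 m.
Layer 2: sin θ = p·0.99 = 0.2391 → θ = 13.83°; offset = 18.5·tan 13.83° = 4.5558 m.
Layer 3: sin θ = p·1.27 = 0.3067 → θ = 17.86°; offset = 16.5·tan 17.86° = 5.3176 m.
Total horizontal offset = 11.7978 m.

11.80 m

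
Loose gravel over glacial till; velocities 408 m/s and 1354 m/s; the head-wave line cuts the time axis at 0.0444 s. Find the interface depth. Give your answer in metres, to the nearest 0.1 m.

θ_c = arcsin(408/1354) = 17.54°; cos θ_c = 0.9535.
tᵢ = 2h cos θ_c/V₁ ⇒ h = tᵢ·V₁/(2 cos θ_c) = 0.0444·408/(2·0.9535) = 9.50 m.

9.5 m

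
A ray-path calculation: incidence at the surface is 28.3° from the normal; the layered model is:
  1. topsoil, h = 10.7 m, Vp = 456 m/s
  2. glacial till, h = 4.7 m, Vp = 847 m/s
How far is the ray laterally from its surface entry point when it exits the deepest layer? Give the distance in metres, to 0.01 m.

14.50 m

Apply Snell's law at each interface; in layer i the horizontal offset is hᵢ·tan θᵢ.
Layer 1: θ = 28.30°; offset = 10.7·tan 28.30° = 5.7614 m.
Layer 2: sin θ = 847·sin 28.3°/456 = 0.8806, θ = 61.71°; offset = 4.7·tan 61.71° = 8.7342 m.
Σ offsets = 14.4955 m.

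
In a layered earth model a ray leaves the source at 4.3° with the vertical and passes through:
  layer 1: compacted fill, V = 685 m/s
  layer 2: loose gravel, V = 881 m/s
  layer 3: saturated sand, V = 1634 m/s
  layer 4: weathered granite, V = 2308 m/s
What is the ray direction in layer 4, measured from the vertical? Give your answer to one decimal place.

Ray parameter p = sin 4.3° / 685 = 1.0946e-04 s/m.
sin θ_4 = p·V_4 = 1.0946e-04 × 2308 = 0.2526.
θ_4 = arcsin 0.2526 = 14.63°.

14.6°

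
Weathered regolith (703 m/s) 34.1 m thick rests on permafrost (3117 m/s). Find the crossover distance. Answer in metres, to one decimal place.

x_cross = 2h·√((V₂+V₁)/(V₂−V₁)).
(V₂+V₁)/(V₂−V₁) = (3117+703)/(3117−703) = 1.5824; √ = 1.2579.
x_cross = 2·34.1·1.2579 = 85.79 m.

85.8 m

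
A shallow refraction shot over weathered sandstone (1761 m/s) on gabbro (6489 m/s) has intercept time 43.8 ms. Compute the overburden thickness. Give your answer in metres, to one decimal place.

θ_c = arcsin(1761/6489) = 15.75°; cos θ_c = 0.9625.
tᵢ = 2h cos θ_c/V₁ ⇒ h = tᵢ·V₁/(2 cos θ_c) = 0.0438·1761/(2·0.9625) = 40.07 m.

40.1 m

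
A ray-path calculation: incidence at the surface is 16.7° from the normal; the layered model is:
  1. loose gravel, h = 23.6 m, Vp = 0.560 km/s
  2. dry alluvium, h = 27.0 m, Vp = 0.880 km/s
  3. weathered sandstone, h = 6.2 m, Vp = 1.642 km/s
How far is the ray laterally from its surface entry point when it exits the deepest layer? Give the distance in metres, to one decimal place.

Ray parameter p = sin 16.7° / 0.560 km/s = 5.1314e-01 s/km.
Layer 1: θ = 16.70°; offset = 23.6·tan 16.70° = 7.080 m.
Layer 2: sin θ = p·0.880 = 0.4516 → θ = 26.84°; offset = 27.0·tan 26.84° = 13.665 m.
Layer 3: sin θ = p·1.642 = 0.8426 → θ = 57.41°; offset = 6.2·tan 57.41° = 9.700 m.
Σ offsets = 30.445 m.

30.4 m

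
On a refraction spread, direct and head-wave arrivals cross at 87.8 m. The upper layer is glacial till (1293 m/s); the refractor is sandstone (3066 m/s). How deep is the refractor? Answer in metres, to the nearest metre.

28 m

x_cross = 2h·√((V₂+V₁)/(V₂−V₁)) → h = x_cross / (2·√((V₂+V₁)/(V₂−V₁))).
√((V₂+V₁)/(V₂−V₁)) = √((3066+1293)/(3066−1293)) = 1.5680.
h = 87.8 / (2·1.5680) = 28.00 m.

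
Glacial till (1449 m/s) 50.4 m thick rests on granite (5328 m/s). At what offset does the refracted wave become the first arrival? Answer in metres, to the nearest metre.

133 m

θ_c = arcsin(1449/5328) = 15.78°, so cos θ_c = 0.9623 and tᵢ = 2h cos θ_c/V₁ = 0.0669 s.
At crossover x/V₁ = x/V₂ + tᵢ ⇒ x = tᵢ/(1/V₁ − 1/V₂) = 0.06694/(6.9013e-04 − 1.8769e-04) = 133.24 m.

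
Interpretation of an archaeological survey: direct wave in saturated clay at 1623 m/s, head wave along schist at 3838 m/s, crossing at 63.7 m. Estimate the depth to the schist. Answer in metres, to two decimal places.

20.28 m

x_cross = 2h·√((V₂+V₁)/(V₂−V₁)) → h = x_cross / (2·√((V₂+V₁)/(V₂−V₁))).
√((V₂+V₁)/(V₂−V₁)) = √((3838+1623)/(3838−1623)) = 1.5702.
h = 63.7 / (2·1.5702) = 20.28 m.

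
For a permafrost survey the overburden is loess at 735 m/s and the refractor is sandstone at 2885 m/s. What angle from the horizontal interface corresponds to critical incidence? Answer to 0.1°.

Critical incidence: sin θ_c = V₁/V₂ = 735/2885 = 0.2548.
θ_c = arcsin 0.2548 = 14.76°.
Measured from the interface: 90° − 14.76° = 75.24°.

75.2°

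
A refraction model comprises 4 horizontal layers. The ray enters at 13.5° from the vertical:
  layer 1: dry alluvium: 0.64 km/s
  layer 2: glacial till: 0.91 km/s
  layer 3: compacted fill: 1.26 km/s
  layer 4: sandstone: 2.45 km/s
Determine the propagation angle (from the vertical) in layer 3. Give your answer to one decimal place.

Ray parameter p = sin 13.5° / 0.64 = 3.6476e-01 s/km.
sin θ_3 = p·V_3 = 3.6476e-01 × 1.26 = 0.4596.
θ_3 = arcsin 0.4596 = 27.36°.

27.4°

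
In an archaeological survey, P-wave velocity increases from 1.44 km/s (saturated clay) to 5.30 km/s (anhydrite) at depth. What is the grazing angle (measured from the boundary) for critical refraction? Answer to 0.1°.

At critical incidence the refracted ray runs along the interface (θ₂ = 90°), so sin θ_c = V₁/V₂.
θ_c = arcsin(1.44/5.30) = arcsin 0.2717 = 15.77°.
Measured from the interface: 90° − 15.77° = 74.23°.

74.2°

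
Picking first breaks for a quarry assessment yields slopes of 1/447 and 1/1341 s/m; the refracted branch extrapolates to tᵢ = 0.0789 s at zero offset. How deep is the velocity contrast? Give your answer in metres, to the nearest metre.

θ_c = arcsin(447/1341) = 19.47°; cos θ_c = 0.9428.
tᵢ = 2h cos θ_c/V₁ ⇒ h = tᵢ·V₁/(2 cos θ_c) = 0.0789·447/(2·0.9428) = 18.70 m.

19 m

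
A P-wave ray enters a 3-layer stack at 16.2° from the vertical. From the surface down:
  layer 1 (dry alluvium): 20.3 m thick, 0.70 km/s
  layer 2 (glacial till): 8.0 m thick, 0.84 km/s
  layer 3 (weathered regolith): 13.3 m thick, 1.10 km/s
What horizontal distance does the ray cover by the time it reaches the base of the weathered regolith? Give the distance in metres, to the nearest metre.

15 m

Apply Snell's law at each interface; in layer i the horizontal offset is hᵢ·tan θᵢ.
Layer 1: θ = 16.20°; offset = 20.3·tan 16.20° = 5.898 m.
Layer 2: sin θ = 0.84·sin 16.2°/0.70 = 0.3348, θ = 19.56°; offset = 8.0·tan 19.56° = 2.842 m.
Layer 3: sin θ = 1.10·sin 16.2°/0.70 = 0.4384, θ = 26.00°; offset = 13.3·tan 26.00° = 6.488 m.
Σ offsets = 15.228 m.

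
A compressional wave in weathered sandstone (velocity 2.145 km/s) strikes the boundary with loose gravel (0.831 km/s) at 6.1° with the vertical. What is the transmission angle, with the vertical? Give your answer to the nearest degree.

sin θ₁/V₁ = sin θ₂/V₂ ⇒ sin θ₂ = 0.831·sin 6.1°/2.145 = 0.831·0.1063/2.145 = 0.0412.
θ₂ = arcsin 0.0412 = 2.36° from the normal.

2°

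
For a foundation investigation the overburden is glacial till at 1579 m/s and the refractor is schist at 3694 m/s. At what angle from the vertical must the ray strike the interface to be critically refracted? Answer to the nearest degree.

25°

At critical incidence the refracted ray runs along the interface (θ₂ = 90°), so sin θ_c = V₁/V₂.
θ_c = arcsin(1579/3694) = arcsin 0.4274 = 25.31°.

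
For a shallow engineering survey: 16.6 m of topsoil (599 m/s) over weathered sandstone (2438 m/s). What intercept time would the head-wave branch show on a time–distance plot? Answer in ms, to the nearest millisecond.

tᵢ = 2h·√(V₂²−V₁²)/(V₁V₂).
√(V₂²−V₁²) = √(2438²−599²) = 2363.3 m/s.
tᵢ = 2·16.6·2363.3/(599·2438) = 0.05373 s.

54 ms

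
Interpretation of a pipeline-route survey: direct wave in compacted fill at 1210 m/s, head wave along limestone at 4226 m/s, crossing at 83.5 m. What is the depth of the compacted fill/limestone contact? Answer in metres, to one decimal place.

x_cross = 2h·√((V₂+V₁)/(V₂−V₁)) → h = x_cross / (2·√((V₂+V₁)/(V₂−V₁))).
√((V₂+V₁)/(V₂−V₁)) = √((4226+1210)/(4226−1210)) = 1.3425.
h = 83.5 / (2·1.3425) = 31.10 m.

31.1 m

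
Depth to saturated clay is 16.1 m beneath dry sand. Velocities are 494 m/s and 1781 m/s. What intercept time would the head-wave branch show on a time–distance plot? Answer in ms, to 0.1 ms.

tᵢ = 2h·√(V₂²−V₁²)/(V₁V₂).
√(V₂²−V₁²) = √(1781²−494²) = 1711.1 m/s.
tᵢ = 2·16.1·1711.1/(494·1781) = 0.06262 s.

62.6 ms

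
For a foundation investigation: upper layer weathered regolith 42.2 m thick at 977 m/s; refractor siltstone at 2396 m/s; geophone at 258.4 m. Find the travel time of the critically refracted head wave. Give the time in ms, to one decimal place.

θ_c = arcsin(V₁/V₂) = arcsin(977/2396) = 24.06°, cos θ_c = 0.9131.
Intercept time tᵢ = 2h cos θ_c / V₁ = 2·42.2·0.9131/977 = 0.07888 s.
t = x/V₂ + tᵢ = 258.4/2396 + 0.07888 = 0.18673 s.

186.7 ms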